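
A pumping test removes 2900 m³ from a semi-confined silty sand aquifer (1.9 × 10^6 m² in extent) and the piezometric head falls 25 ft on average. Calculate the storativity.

S ≈ 2 × 10^-4

Δh = 25 ft = 7.62 m
S = ΔV / (A × Δh) = 2900 m³ / (1.9 × 10^6 m² × 7.62 m) = 2.003 × 10^-4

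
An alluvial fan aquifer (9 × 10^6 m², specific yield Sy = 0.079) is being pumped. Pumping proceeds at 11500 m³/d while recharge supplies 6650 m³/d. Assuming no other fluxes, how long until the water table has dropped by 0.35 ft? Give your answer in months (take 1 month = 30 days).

t ≈ 0.521 months

Δh = 0.35 ft = 0.1067 m
ΔV = Sy × A × Δh = 0.079 × 9 × 10^6 × 0.1067 = 75850 m³
Net withdrawal = 11500 − 6650 = 4850 m³/d
t = ΔV / Q = 75850 m³ / 4850 m³/d = 15.64 d
t = 15.64 d ≈ 0.5213 months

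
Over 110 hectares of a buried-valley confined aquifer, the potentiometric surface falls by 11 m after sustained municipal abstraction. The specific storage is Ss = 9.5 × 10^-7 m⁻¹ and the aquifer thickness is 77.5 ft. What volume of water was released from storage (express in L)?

ΔV ≈ 2.72 × 10^5 L

b = 77.5 ft = 23.62 m
S = Ss × b = 9.5 × 10^-7 m⁻¹ × 23.62 m = 2.244 × 10^-5
A = 110 hectares = 1.1 × 10^6 m²
ΔV = S × A × Δh = 2.244 × 10^-5 × 1.1 × 10^6 m² × 11 m = 271.5 m³
ΔV = 271.5 m³ = 2.715 × 10^5 L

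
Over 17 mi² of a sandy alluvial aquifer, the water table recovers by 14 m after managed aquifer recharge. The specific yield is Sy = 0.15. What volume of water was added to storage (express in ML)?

ΔV ≈ 92500 ML

A = 17 mi² = 4.403 × 10^7 m²
ΔV = Sy × A × Δh = 0.15 × 4.403 × 10^7 m² × 14 m = 9.246 × 10^7 m³
ΔV = 9.246 × 10^7 m³ = 92460 ML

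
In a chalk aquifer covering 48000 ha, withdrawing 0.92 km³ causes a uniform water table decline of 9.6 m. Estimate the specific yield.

A = 48000 ha = 4.8 × 10^8 m²
ΔV = 0.92 km³ = 9.2 × 10^8 m³
Sy = ΔV / (A × Δh) = 9.2 × 10^8 m³ / (4.8 × 10^8 m² × 9.6 m) = 0.1997

Sy ≈ 0.2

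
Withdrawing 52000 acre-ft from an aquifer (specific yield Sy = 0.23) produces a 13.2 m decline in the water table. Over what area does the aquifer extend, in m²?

A ≈ 2.11 × 10^7 m²

ΔV = 52000 acre-ft = 6.414 × 10^7 m³
A = ΔV / (Sy × Δh) = 6.414 × 10^7 / (0.23 × 13.2) = 2.113 × 10^7 m²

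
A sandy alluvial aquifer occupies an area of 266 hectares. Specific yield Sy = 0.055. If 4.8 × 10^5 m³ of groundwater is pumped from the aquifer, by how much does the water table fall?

A = 266 hectares = 2.66 × 10^6 m²
Δh = ΔV / (Sy × A) = 4.8 × 10^5 m³ / (0.055 × 2.66 × 10^6 m²) = 3.281 m

Δh ≈ 3.28 m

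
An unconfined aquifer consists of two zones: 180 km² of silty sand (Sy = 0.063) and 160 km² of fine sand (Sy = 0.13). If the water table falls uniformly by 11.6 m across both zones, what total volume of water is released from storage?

A₁ = 180 km² = 1.8 × 10^8 m²; A₂ = 160 km² = 1.6 × 10^8 m²
ΔV₁ = 0.063 × 1.8 × 10^8 × 11.6 = 1.315 × 10^8 m³
ΔV₂ = 0.13 × 1.6 × 10^8 × 11.6 = 2.413 × 10^8 m³
ΔV = ΔV₁ + ΔV₂ = 3.728 × 10^8 m³

ΔV ≈ 3.73 × 10^8 m³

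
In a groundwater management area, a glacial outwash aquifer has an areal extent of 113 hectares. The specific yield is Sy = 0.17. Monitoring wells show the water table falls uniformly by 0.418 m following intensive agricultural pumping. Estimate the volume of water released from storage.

ΔV ≈ 80300 m³

A = 113 hectares = 1.13 × 10^6 m²
ΔV = Sy × A × Δh = 0.17 × 1.13 × 10^6 m² × 0.418 m = 80300 m³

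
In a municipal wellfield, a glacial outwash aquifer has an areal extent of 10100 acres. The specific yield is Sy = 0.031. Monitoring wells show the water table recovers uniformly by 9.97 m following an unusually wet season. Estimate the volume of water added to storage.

ΔV ≈ 1.26 × 10^7 m³

A = 10100 acres = 4.087 × 10^7 m²
ΔV = Sy × A × Δh = 0.031 × 4.087 × 10^7 m² × 9.97 m = 1.263 × 10^7 m³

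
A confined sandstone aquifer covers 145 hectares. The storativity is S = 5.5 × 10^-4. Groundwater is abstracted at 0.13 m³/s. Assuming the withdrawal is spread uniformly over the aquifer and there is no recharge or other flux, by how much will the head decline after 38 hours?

A = 145 hectares = 1.45 × 10^6 m²
Q = 0.13 m³/s = 11230 m³/d
t = 38 hours = 1.583 d
ΔV = Q × t = 11230 m³/d × 1.583 d = 17780 m³
Δh = ΔV / (S × A) = 17780 / (5.5 × 10^-4 × 1.45 × 10^6) = 22.3 m

Δh ≈ 22.3 m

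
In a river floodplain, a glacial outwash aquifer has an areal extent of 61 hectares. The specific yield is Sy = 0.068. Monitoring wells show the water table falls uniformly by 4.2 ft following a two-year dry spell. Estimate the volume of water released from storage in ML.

ΔV ≈ 53.1 ML

A = 61 hectares = 6.1 × 10^5 m²
Δh = 4.2 ft = 1.28 m
ΔV = Sy × A × Δh = 0.068 × 6.1 × 10^5 m² × 1.28 m = 53100 m³
ΔV = 53100 m³ = 53.1 ML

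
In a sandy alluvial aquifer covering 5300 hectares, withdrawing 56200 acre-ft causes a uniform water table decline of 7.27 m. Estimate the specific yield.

A = 5300 hectares = 5.3 × 10^7 m²
ΔV = 56200 acre-ft = 6.932 × 10^7 m³
Sy = ΔV / (A × Δh) = 6.932 × 10^7 m³ / (5.3 × 10^7 m² × 7.27 m) = 0.1799

Sy ≈ 0.18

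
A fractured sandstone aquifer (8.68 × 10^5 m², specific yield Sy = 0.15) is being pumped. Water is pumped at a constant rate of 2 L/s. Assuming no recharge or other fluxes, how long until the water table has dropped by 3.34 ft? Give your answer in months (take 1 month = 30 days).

t ≈ 25.6 months

Δh = 3.34 ft = 1.018 m
ΔV = Sy × A × Δh = 0.15 × 8.68 × 10^5 × 1.018 = 1.325 × 10^5 m³
Q = 2 L/s = 172.8 m³/d
t = ΔV / Q = 1.325 × 10^5 m³ / 172.8 m³/d = 767.1 d
t = 767.1 d ≈ 25.57 months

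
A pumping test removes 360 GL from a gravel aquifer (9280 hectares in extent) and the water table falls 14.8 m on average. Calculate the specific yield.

Sy ≈ 0.26

A = 9280 hectares = 9.28 × 10^7 m²
ΔV = 360 GL = 3.6 × 10^8 m³
Sy = ΔV / (A × Δh) = 3.6 × 10^8 m³ / (9.28 × 10^7 m² × 14.8 m) = 0.2621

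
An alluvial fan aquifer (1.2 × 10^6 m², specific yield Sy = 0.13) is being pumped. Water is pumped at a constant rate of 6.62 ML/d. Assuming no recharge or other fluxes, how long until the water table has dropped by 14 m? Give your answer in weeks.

ΔV = Sy × A × Δh = 0.13 × 1.2 × 10^6 × 14 = 2.184 × 10^6 m³
Q = 6.62 ML/d = 6620 m³/d
t = ΔV / Q = 2.184 × 10^6 m³ / 6620 m³/d = 329.9 d
t = 329.9 d ≈ 47.13 weeks

t ≈ 47.1 weeks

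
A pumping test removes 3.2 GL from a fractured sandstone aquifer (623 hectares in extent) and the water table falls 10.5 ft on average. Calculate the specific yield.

A = 623 hectares = 6.23 × 10^6 m²
Δh = 10.5 ft = 3.2 m
ΔV = 3.2 GL = 3.2 × 10^6 m³
Sy = ΔV / (A × Δh) = 3.2 × 10^6 m³ / (6.23 × 10^6 m² × 3.2 m) = 0.1605

Sy ≈ 0.16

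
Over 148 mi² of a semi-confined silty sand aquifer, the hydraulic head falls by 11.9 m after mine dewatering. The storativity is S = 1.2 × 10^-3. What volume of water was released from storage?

A = 148 mi² = 3.833 × 10^8 m²
ΔV = S × A × Δh = 0.0012 × 3.833 × 10^8 m² × 11.9 m = 5.474 × 10^6 m³

ΔV ≈ 5.47 × 10^6 m³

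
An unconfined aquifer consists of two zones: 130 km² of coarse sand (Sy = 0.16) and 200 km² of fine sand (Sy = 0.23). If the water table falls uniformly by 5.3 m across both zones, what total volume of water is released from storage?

ΔV ≈ 3.54 × 10^8 m³

A₁ = 130 km² = 1.3 × 10^8 m²; A₂ = 200 km² = 2 × 10^8 m²
ΔV₁ = 0.16 × 1.3 × 10^8 × 5.3 = 1.102 × 10^8 m³
ΔV₂ = 0.23 × 2 × 10^8 × 5.3 = 2.438 × 10^8 m³
ΔV = ΔV₁ + ΔV₂ = 3.54 × 10^8 m³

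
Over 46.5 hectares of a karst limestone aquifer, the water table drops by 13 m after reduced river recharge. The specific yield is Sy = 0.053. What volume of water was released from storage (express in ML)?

A = 46.5 hectares = 4.65 × 10^5 m²
ΔV = Sy × A × Δh = 0.053 × 4.65 × 10^5 m² × 13 m = 3.204 × 10^5 m³
ΔV = 3.204 × 10^5 m³ = 320.4 ML

ΔV ≈ 320 ML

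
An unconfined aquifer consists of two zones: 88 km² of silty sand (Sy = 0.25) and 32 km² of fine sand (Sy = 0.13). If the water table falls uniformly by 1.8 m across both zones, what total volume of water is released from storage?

ΔV ≈ 4.71 × 10^7 m³

A₁ = 88 km² = 8.8 × 10^7 m²; A₂ = 32 km² = 3.2 × 10^7 m²
ΔV₁ = 0.25 × 8.8 × 10^7 × 1.8 = 3.96 × 10^7 m³
ΔV₂ = 0.13 × 3.2 × 10^7 × 1.8 = 7.488 × 10^6 m³
ΔV = ΔV₁ + ΔV₂ = 4.709 × 10^7 m³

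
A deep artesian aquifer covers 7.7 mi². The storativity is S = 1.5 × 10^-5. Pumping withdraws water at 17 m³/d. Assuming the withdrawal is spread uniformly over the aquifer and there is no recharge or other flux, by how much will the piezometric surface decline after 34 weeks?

A = 7.7 mi² = 1.994 × 10^7 m²
t = 34 weeks = 238 d
ΔV = Q × t = 17 m³/d × 238 d = 4046 m³
Δh = ΔV / (S × A) = 4046 / (1.5 × 10^-5 × 1.994 × 10^7) = 13.53 m

Δh ≈ 13.5 m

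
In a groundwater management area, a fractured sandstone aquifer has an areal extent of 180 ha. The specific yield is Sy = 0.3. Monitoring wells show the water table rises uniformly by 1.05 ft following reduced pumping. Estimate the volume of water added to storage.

ΔV ≈ 1.73 × 10^5 m³

A = 180 ha = 1.8 × 10^6 m²
Δh = 1.05 ft = 0.32 m
ΔV = Sy × A × Δh = 0.3 × 1.8 × 10^6 m² × 0.32 m = 1.728 × 10^5 m³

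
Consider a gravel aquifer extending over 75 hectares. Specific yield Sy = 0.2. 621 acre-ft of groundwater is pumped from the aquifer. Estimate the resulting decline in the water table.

A = 75 hectares = 7.5 × 10^5 m²
ΔV = 621 acre-ft = 7.66 × 10^5 m³
Δh = ΔV / (Sy × A) = 7.66 × 10^5 m³ / (0.2 × 7.5 × 10^5 m²) = 5.107 m

Δh ≈ 5.11 m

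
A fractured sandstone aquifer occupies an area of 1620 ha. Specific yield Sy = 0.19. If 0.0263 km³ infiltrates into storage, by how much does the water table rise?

Δh ≈ 8.54 m

A = 1620 ha = 1.62 × 10^7 m²
ΔV = 0.0263 km³ = 2.63 × 10^7 m³
Δh = ΔV / (Sy × A) = 2.63 × 10^7 m³ / (0.19 × 1.62 × 10^7 m²) = 8.545 m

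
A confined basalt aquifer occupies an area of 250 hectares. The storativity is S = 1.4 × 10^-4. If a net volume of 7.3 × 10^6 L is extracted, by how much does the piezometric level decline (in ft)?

A = 250 hectares = 2.5 × 10^6 m²
ΔV = 7.3 × 10^6 L = 7300 m³
Δh = ΔV / (S × A) = 7300 m³ / (1.4 × 10^-4 × 2.5 × 10^6 m²) = 20.86 m
Δh = 20.86 m = 68.43 ft

Δh ≈ 68.4 ft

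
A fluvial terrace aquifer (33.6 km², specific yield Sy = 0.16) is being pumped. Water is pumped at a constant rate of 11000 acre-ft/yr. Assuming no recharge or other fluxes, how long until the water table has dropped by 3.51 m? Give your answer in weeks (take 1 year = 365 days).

A = 33.6 km² = 3.36 × 10^7 m²
ΔV = Sy × A × Δh = 0.16 × 3.36 × 10^7 × 3.51 = 1.887 × 10^7 m³
Q = 11000 acre-ft/yr = 37170 m³/d
t = ΔV / Q = 1.887 × 10^7 m³ / 37170 m³/d = 507.6 d
t = 507.6 d ≈ 72.52 weeks

t ≈ 72.5 weeks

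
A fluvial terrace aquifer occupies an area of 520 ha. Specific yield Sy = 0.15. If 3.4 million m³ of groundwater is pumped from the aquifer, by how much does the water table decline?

A = 520 ha = 5.2 × 10^6 m²
ΔV = 3.4 million m³ = 3.4 × 10^6 m³
Δh = ΔV / (Sy × A) = 3.4 × 10^6 m³ / (0.15 × 5.2 × 10^6 m²) = 4.359 m

Δh ≈ 4.36 m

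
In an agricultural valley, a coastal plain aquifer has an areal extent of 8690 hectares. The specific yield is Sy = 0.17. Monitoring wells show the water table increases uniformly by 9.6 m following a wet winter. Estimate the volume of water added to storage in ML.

ΔV ≈ 1.42 × 10^5 ML

A = 8690 hectares = 8.69 × 10^7 m²
ΔV = Sy × A × Δh = 0.17 × 8.69 × 10^7 m² × 9.6 m = 1.418 × 10^8 m³
ΔV = 1.418 × 10^8 m³ = 1.418 × 10^5 ML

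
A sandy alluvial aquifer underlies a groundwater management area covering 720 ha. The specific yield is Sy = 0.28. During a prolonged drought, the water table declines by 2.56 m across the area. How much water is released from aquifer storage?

A = 720 ha = 7.2 × 10^6 m²
ΔV = Sy × A × Δh = 0.28 × 7.2 × 10^6 m² × 2.56 m = 5.161 × 10^6 m³

ΔV ≈ 5.16 × 10^6 m³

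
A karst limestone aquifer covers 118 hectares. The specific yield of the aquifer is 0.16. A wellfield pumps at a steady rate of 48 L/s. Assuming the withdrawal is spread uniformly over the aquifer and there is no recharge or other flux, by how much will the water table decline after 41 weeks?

A = 118 hectares = 1.18 × 10^6 m²
Q = 48 L/s = 4147 m³/d
t = 41 weeks = 287 d
ΔV = Q × t = 4147 m³/d × 287 d = 1.19 × 10^6 m³
Δh = ΔV / (Sy × A) = 1.19 × 10^6 / (0.16 × 1.18 × 10^6) = 6.304 m

Δh ≈ 6.3 m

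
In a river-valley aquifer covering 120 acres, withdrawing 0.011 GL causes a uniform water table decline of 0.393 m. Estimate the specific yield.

A = 120 acres = 4.856 × 10^5 m²
ΔV = 0.011 GL = 11000 m³
Sy = ΔV / (A × Δh) = 11000 m³ / (4.856 × 10^5 m² × 0.393 m) = 0.05764

Sy ≈ 0.058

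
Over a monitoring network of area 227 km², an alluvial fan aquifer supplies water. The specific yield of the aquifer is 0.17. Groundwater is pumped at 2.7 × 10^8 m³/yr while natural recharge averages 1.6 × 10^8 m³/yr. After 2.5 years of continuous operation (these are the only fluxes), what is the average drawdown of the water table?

A = 227 km² = 2.27 × 10^8 m²
Net abstraction = 2.7 × 10^8 − 1.6 × 10^8 = 1.1 × 10^8 m³/yr
Q_net = 1.1 × 10^8 m³/yr = 3.014 × 10^5 m³/d
t = 2.5 years = 912.5 d
ΔV = Q × t = 3.014 × 10^5 m³/d × 912.5 d = 2.75 × 10^8 m³
Δh = ΔV / (Sy × A) = 2.75 × 10^8 / (0.17 × 2.27 × 10^8) = 7.126 m

Δh ≈ 7.13 m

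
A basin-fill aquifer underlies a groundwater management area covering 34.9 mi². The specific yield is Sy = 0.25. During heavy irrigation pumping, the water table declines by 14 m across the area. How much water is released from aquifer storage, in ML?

A = 34.9 mi² = 9.039 × 10^7 m²
ΔV = Sy × A × Δh = 0.25 × 9.039 × 10^7 m² × 14 m = 3.164 × 10^8 m³
ΔV = 3.164 × 10^8 m³ = 3.164 × 10^5 ML

ΔV ≈ 3.16 × 10^5 ML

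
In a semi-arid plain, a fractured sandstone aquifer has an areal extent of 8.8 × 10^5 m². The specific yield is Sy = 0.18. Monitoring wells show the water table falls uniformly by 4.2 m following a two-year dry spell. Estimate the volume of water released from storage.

ΔV ≈ 6.65 × 10^5 m³

ΔV = Sy × A × Δh = 0.18 × 8.8 × 10^5 m² × 4.2 m = 6.653 × 10^5 m³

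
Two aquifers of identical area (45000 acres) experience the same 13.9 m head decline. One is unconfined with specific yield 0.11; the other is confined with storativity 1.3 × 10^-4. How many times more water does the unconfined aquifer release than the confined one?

A = 45000 acres = 1.821 × 10^8 m²
Unconfined: ΔV_u = Sy × A × Δh = 0.11 × 1.821 × 10^8 × 13.9 = 2.784 × 10^8 m³
Confined: ΔV_c = S × A × Δh = 1.3 × 10^-4 × 1.821 × 10^8 × 13.9 = 3.291 × 10^5 m³
Ratio = ΔV_u / ΔV_c = Sy / S = 0.11 / 1.3 × 10^-4 = 846.2

ΔV_u / ΔV_c ≈ 846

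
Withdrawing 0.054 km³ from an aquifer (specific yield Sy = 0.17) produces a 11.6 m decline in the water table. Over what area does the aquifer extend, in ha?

A ≈ 2740 ha

ΔV = 0.054 km³ = 5.4 × 10^7 m³
A = ΔV / (Sy × Δh) = 5.4 × 10^7 / (0.17 × 11.6) = 2.738 × 10^7 m²
A = 2.738 × 10^7 m² = 2738 ha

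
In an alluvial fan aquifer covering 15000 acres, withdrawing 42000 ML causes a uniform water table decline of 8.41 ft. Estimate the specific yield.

A = 15000 acres = 6.07 × 10^7 m²
Δh = 8.41 ft = 2.563 m
ΔV = 42000 ML = 4.2 × 10^7 m³
Sy = ΔV / (A × Δh) = 4.2 × 10^7 m³ / (6.07 × 10^7 m² × 2.563 m) = 0.2699

Sy ≈ 0.27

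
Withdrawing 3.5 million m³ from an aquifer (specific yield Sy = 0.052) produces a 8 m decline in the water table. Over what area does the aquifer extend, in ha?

ΔV = 3.5 million m³ = 3.5 × 10^6 m³
A = ΔV / (Sy × Δh) = 3.5 × 10^6 / (0.052 × 8) = 8.413 × 10^6 m²
A = 8.413 × 10^6 m² = 841.3 ha

A ≈ 841 ha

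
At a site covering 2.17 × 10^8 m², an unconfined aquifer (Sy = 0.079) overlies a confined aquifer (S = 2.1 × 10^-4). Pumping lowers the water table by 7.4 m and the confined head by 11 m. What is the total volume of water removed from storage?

ΔV ≈ 1.27 × 10^8 m³

Unconfined: ΔV_u = Sy × A × Δh_u = 0.079 × 2.17 × 10^8 × 7.4 = 1.269 × 10^8 m³
Confined: ΔV_c = S × A × Δh_c = 2.1 × 10^-4 × 2.17 × 10^8 × 11 = 5.013 × 10^5 m³
Total ΔV = 1.269 × 10^8 + 5.013 × 10^5 = 1.274 × 10^8 m³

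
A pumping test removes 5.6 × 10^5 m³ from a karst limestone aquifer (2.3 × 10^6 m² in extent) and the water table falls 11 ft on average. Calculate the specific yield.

Δh = 11 ft = 3.353 m
Sy = ΔV / (A × Δh) = 5.6 × 10^5 m³ / (2.3 × 10^6 m² × 3.353 m) = 0.07262

Sy ≈ 0.073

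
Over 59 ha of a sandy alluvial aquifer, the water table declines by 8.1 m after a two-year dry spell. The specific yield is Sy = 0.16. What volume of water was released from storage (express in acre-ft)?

A = 59 ha = 5.9 × 10^5 m²
ΔV = Sy × A × Δh = 0.16 × 5.9 × 10^5 m² × 8.1 m = 7.646 × 10^5 m³
ΔV = 7.646 × 10^5 m³ = 619.9 acre-ft

ΔV ≈ 620 acre-ft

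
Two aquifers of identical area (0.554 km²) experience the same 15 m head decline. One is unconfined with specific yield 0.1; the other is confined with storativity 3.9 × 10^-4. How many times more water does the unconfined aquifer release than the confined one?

ΔV_u / ΔV_c ≈ 256

A = 0.554 km² = 5.54 × 10^5 m²
Unconfined: ΔV_u = Sy × A × Δh = 0.1 × 5.54 × 10^5 × 15 = 8.31 × 10^5 m³
Confined: ΔV_c = S × A × Δh = 3.9 × 10^-4 × 5.54 × 10^5 × 15 = 3241 m³
Ratio = ΔV_u / ΔV_c = Sy / S = 0.1 / 3.9 × 10^-4 = 256.4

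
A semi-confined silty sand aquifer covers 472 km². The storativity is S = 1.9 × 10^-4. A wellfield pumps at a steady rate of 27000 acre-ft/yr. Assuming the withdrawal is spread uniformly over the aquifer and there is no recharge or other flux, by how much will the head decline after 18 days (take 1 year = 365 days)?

Δh ≈ 18.3 m

A = 472 km² = 4.72 × 10^8 m²
Q = 27000 acre-ft/yr = 91240 m³/d
ΔV = Q × t = 91240 m³/d × 18 d = 1.642 × 10^6 m³
Δh = ΔV / (S × A) = 1.642 × 10^6 / (1.9 × 10^-4 × 4.72 × 10^8) = 18.31 m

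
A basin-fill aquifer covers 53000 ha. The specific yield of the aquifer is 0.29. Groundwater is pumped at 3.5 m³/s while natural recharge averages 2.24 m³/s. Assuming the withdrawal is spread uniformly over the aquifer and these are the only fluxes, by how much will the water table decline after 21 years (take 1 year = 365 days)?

A = 53000 ha = 5.3 × 10^8 m²
Net abstraction = 3.5 − 2.24 = 1.26 m³/s
Q_net = 1.26 m³/s = 1.089 × 10^5 m³/d
t = 21 years = 7665 d
ΔV = Q × t = 1.089 × 10^5 m³/d × 7665 d = 8.344 × 10^8 m³
Δh = ΔV / (Sy × A) = 8.344 × 10^8 / (0.29 × 5.3 × 10^8) = 5.429 m

Δh ≈ 5.43 m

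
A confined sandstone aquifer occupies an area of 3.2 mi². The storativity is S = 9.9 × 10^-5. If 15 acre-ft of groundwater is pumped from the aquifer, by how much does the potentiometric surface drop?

A = 3.2 mi² = 8.288 × 10^6 m²
ΔV = 15 acre-ft = 18500 m³
Δh = ΔV / (S × A) = 18500 m³ / (9.9 × 10^-5 × 8.288 × 10^6 m²) = 22.55 m

Δh ≈ 22.5 m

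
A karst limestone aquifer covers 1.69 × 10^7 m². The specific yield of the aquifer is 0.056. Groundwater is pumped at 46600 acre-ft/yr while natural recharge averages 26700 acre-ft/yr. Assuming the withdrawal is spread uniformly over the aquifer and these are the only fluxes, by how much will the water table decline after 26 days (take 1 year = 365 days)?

Net abstraction = 46600 − 26700 = 19900 acre-ft/yr
Q_net = 19900 acre-ft/yr = 67250 m³/d
ΔV = Q × t = 67250 m³/d × 26 d = 1.749 × 10^6 m³
Δh = ΔV / (Sy × A) = 1.749 × 10^6 / (0.056 × 1.69 × 10^7) = 1.848 m

Δh ≈ 1.85 m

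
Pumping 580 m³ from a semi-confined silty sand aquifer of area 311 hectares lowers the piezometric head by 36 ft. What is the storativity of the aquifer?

A = 311 hectares = 3.11 × 10^6 m²
Δh = 36 ft = 10.97 m
S = ΔV / (A × Δh) = 580 m³ / (3.11 × 10^6 m² × 10.97 m) = 1.7 × 10^-5

S ≈ 1.7 × 10^-5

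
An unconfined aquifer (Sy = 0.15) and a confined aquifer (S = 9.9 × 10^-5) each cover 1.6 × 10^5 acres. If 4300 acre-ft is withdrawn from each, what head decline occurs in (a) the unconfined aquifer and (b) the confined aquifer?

A = 1.6 × 10^5 acres = 6.475 × 10^8 m²
ΔV = 4300 acre-ft = 5.304 × 10^6 m³
Unconfined: Δh_u = ΔV/(Sy·A) = 5.304 × 10^6/(0.15 × 6.475 × 10^8) = 0.05461 m
Confined: Δh_c = ΔV/(S·A) = 5.304 × 10^6/(9.9 × 10^-5 × 6.475 × 10^8) = 82.74 m

Δh_u ≈ 0.0546 m; Δh_c ≈ 82.7 m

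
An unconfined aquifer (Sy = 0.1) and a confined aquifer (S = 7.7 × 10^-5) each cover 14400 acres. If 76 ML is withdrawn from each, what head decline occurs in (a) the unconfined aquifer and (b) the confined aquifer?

Δh_u ≈ 0.013 m; Δh_c ≈ 16.9 m

A = 14400 acres = 5.827 × 10^7 m²
ΔV = 76 ML = 76000 m³
Unconfined: Δh_u = ΔV/(Sy·A) = 76000/(0.1 × 5.827 × 10^7) = 0.01304 m
Confined: Δh_c = ΔV/(S·A) = 76000/(7.7 × 10^-5 × 5.827 × 10^7) = 16.94 m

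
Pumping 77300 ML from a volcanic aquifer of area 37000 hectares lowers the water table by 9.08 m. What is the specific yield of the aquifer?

Sy ≈ 0.023

A = 37000 hectares = 3.7 × 10^8 m²
ΔV = 77300 ML = 7.73 × 10^7 m³
Sy = ΔV / (A × Δh) = 7.73 × 10^7 m³ / (3.7 × 10^8 m² × 9.08 m) = 0.02301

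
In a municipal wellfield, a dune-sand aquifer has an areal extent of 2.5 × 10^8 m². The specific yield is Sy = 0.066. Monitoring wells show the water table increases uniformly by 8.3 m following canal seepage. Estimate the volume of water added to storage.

ΔV = Sy × A × Δh = 0.066 × 2.5 × 10^8 m² × 8.3 m = 1.369 × 10^8 m³

ΔV ≈ 1.37 × 10^8 m³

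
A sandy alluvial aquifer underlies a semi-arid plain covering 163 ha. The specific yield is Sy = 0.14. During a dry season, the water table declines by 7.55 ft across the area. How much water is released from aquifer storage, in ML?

ΔV ≈ 525 ML

A = 163 ha = 1.63 × 10^6 m²
Δh = 7.55 ft = 2.301 m
ΔV = Sy × A × Δh = 0.14 × 1.63 × 10^6 m² × 2.301 m = 5.251 × 10^5 m³
ΔV = 5.251 × 10^5 m³ = 525.1 ML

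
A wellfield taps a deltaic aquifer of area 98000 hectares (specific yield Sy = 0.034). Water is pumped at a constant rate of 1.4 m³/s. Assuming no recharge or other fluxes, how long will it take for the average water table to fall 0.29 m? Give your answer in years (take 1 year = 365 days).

A = 98000 hectares = 9.8 × 10^8 m²
ΔV = Sy × A × Δh = 0.034 × 9.8 × 10^8 × 0.29 = 9.663 × 10^6 m³
Q = 1.4 m³/s = 1.21 × 10^5 m³/d
t = ΔV / Q = 9.663 × 10^6 m³ / 1.21 × 10^5 m³/d = 79.88 d
t = 79.88 d ≈ 0.2189 years

t ≈ 0.219 years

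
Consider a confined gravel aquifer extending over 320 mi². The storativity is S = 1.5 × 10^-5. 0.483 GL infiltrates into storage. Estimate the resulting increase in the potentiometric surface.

Δh ≈ 38.9 m

A = 320 mi² = 8.288 × 10^8 m²
ΔV = 0.483 GL = 4.83 × 10^5 m³
Δh = ΔV / (S × A) = 4.83 × 10^5 m³ / (1.5 × 10^-5 × 8.288 × 10^8 m²) = 38.85 m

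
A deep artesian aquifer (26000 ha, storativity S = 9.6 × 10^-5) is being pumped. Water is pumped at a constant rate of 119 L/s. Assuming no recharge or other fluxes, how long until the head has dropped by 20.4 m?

t ≈ 49.5 days

A = 26000 ha = 2.6 × 10^8 m²
ΔV = S × A × Δh = 9.6 × 10^-5 × 2.6 × 10^8 × 20.4 = 5.092 × 10^5 m³
Q = 119 L/s = 10280 m³/d
t = ΔV / Q = 5.092 × 10^5 m³ / 10280 m³/d = 49.52 d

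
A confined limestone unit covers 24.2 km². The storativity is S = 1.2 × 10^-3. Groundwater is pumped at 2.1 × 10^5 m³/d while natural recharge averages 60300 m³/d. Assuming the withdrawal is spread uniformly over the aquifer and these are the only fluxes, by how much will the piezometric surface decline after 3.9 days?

Δh ≈ 20.1 m

A = 24.2 km² = 2.42 × 10^7 m²
Net abstraction = 2.1 × 10^5 − 60300 = 1.497 × 10^5 m³/d
ΔV = Q × t = 1.497 × 10^5 m³/d × 3.9 d = 5.838 × 10^5 m³
Δh = ΔV / (S × A) = 5.838 × 10^5 / (0.0012 × 2.42 × 10^7) = 20.1 m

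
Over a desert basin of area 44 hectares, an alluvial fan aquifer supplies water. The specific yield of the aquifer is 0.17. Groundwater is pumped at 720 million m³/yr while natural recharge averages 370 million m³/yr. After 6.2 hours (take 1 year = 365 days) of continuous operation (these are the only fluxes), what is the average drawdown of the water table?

Δh ≈ 3.31 m

A = 44 hectares = 4.4 × 10^5 m²
Net abstraction = 720 − 370 = 350 million m³/yr
Q_net = 350 million m³/yr = 9.589 × 10^5 m³/d
t = 6.2 hours = 0.2583 d
ΔV = Q × t = 9.589 × 10^5 m³/d × 0.2583 d = 2.477 × 10^5 m³
Δh = ΔV / (Sy × A) = 2.477 × 10^5 / (0.17 × 4.4 × 10^5) = 3.312 m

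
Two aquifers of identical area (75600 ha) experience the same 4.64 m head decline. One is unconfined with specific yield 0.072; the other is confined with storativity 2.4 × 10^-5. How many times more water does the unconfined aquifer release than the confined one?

ΔV_u / ΔV_c ≈ 3000

A = 75600 ha = 7.56 × 10^8 m²
Unconfined: ΔV_u = Sy × A × Δh = 0.072 × 7.56 × 10^8 × 4.64 = 2.526 × 10^8 m³
Confined: ΔV_c = S × A × Δh = 2.4 × 10^-5 × 7.56 × 10^8 × 4.64 = 84190 m³
Ratio = ΔV_u / ΔV_c = Sy / S = 0.072 / 2.4 × 10^-5 = 3000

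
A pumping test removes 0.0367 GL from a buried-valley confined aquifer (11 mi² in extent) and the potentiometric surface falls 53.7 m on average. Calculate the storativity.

S ≈ 2.4 × 10^-5

A = 11 mi² = 2.849 × 10^7 m²
ΔV = 0.0367 GL = 36700 m³
S = ΔV / (A × Δh) = 36700 m³ / (2.849 × 10^7 m² × 53.7 m) = 2.399 × 10^-5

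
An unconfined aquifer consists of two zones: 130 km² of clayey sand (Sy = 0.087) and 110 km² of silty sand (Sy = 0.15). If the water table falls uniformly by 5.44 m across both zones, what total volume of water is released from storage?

ΔV ≈ 1.51 × 10^8 m³

A₁ = 130 km² = 1.3 × 10^8 m²; A₂ = 110 km² = 1.1 × 10^8 m²
ΔV₁ = 0.087 × 1.3 × 10^8 × 5.44 = 6.153 × 10^7 m³
ΔV₂ = 0.15 × 1.1 × 10^8 × 5.44 = 8.976 × 10^7 m³
ΔV = ΔV₁ + ΔV₂ = 1.513 × 10^8 m³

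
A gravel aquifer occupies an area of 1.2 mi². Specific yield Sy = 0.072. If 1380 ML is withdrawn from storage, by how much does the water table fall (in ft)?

Δh ≈ 20.2 ft

A = 1.2 mi² = 3.108 × 10^6 m²
ΔV = 1380 ML = 1.38 × 10^6 m³
Δh = ΔV / (Sy × A) = 1.38 × 10^6 m³ / (0.072 × 3.108 × 10^6 m²) = 6.167 m
Δh = 6.167 m = 20.23 ft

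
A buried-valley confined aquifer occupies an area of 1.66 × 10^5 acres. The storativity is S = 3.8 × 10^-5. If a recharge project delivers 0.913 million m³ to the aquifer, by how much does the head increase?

A = 1.66 × 10^5 acres = 6.718 × 10^8 m²
ΔV = 0.913 million m³ = 9.13 × 10^5 m³
Δh = ΔV / (S × A) = 9.13 × 10^5 m³ / (3.8 × 10^-5 × 6.718 × 10^8 m²) = 35.77 m

Δh ≈ 35.8 m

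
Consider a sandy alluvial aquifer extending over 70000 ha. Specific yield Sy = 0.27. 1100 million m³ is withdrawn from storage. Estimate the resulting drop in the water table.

Δh ≈ 5.82 m

A = 70000 ha = 7 × 10^8 m²
ΔV = 1100 million m³ = 1.1 × 10^9 m³
Δh = ΔV / (Sy × A) = 1.1 × 10^9 m³ / (0.27 × 7 × 10^8 m²) = 5.82 m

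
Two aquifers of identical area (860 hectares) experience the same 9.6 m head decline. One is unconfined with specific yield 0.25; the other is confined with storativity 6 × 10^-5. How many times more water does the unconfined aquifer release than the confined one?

A = 860 hectares = 8.6 × 10^6 m²
Unconfined: ΔV_u = Sy × A × Δh = 0.25 × 8.6 × 10^6 × 9.6 = 2.064 × 10^7 m³
Confined: ΔV_c = S × A × Δh = 6 × 10^-5 × 8.6 × 10^6 × 9.6 = 4954 m³
Ratio = ΔV_u / ΔV_c = Sy / S = 0.25 / 6 × 10^-5 = 4167

ΔV_u / ΔV_c ≈ 4170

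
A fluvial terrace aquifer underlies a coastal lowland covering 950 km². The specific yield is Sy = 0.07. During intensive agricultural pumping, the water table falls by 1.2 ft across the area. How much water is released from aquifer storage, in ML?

A = 950 km² = 9.5 × 10^8 m²
Δh = 1.2 ft = 0.3658 m
ΔV = Sy × A × Δh = 0.07 × 9.5 × 10^8 m² × 0.3658 m = 2.432 × 10^7 m³
ΔV = 2.432 × 10^7 m³ = 24320 ML

ΔV ≈ 24300 ML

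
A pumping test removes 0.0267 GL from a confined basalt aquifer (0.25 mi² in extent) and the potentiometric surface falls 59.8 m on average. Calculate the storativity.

A = 0.25 mi² = 6.475 × 10^5 m²
ΔV = 0.0267 GL = 26700 m³
S = ΔV / (A × Δh) = 26700 m³ / (6.475 × 10^5 m² × 59.8 m) = 6.896 × 10^-4

S ≈ 6.9 × 10^-4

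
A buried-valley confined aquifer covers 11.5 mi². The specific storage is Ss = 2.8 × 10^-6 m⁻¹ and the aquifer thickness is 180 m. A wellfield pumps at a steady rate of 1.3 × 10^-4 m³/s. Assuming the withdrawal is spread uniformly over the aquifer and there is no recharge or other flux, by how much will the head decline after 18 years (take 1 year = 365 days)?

S = Ss × b = 2.8 × 10^-6 m⁻¹ × 180 m = 5.04 × 10^-4
A = 11.5 mi² = 2.978 × 10^7 m²
Q = 1.3 × 10^-4 m³/s = 11.23 m³/d
t = 18 years = 6570 d
ΔV = Q × t = 11.23 m³/d × 6570 d = 73790 m³
Δh = ΔV / (S × A) = 73790 / (5.04 × 10^-4 × 2.978 × 10^7) = 4.916 m

Δh ≈ 4.92 m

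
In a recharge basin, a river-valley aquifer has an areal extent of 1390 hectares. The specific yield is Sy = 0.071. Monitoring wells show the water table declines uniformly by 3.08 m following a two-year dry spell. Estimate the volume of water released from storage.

A = 1390 hectares = 1.39 × 10^7 m²
ΔV = Sy × A × Δh = 0.071 × 1.39 × 10^7 m² × 3.08 m = 3.04 × 10^6 m³

ΔV ≈ 3.04 × 10^6 m³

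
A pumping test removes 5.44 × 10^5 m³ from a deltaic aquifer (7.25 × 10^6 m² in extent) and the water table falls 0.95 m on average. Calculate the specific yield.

Sy = ΔV / (A × Δh) = 5.44 × 10^5 m³ / (7.25 × 10^6 m² × 0.95 m) = 0.07898

Sy ≈ 0.079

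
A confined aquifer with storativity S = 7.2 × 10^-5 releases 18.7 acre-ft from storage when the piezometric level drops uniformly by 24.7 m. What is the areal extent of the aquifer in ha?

ΔV = 18.7 acre-ft = 23070 m³
A = ΔV / (S × Δh) = 23070 / (7.2 × 10^-5 × 24.7) = 1.297 × 10^7 m²
A = 1.297 × 10^7 m² = 1297 ha

A ≈ 1300 ha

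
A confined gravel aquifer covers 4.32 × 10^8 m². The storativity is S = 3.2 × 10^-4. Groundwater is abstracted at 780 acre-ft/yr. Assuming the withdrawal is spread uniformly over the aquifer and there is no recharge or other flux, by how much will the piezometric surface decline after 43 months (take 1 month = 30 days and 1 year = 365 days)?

Δh ≈ 24.6 m

Q = 780 acre-ft/yr = 2636 m³/d
t = 43 months = 1290 d
ΔV = Q × t = 2636 m³/d × 1290 d = 3.4 × 10^6 m³
Δh = ΔV / (S × A) = 3.4 × 10^6 / (3.2 × 10^-4 × 4.32 × 10^8) = 24.6 m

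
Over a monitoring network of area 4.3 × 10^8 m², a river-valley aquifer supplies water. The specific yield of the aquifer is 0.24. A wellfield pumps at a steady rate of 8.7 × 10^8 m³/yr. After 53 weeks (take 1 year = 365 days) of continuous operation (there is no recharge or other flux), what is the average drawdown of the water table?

Q = 8.7 × 10^8 m³/yr = 2.384 × 10^6 m³/d
t = 53 weeks = 371 d
ΔV = Q × t = 2.384 × 10^6 m³/d × 371 d = 8.843 × 10^8 m³
Δh = ΔV / (Sy × A) = 8.843 × 10^8 / (0.24 × 4.3 × 10^8) = 8.569 m

Δh ≈ 8.57 m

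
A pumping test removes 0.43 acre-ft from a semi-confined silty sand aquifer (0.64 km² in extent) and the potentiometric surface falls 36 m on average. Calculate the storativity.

A = 0.64 km² = 6.4 × 10^5 m²
ΔV = 0.43 acre-ft = 530.4 m³
S = ΔV / (A × Δh) = 530.4 m³ / (6.4 × 10^5 m² × 36 m) = 2.302 × 10^-5

S ≈ 2.3 × 10^-5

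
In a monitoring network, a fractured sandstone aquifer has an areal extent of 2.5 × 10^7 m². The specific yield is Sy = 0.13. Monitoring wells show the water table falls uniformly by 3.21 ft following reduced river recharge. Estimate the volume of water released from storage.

ΔV ≈ 3.18 × 10^6 m³

Δh = 3.21 ft = 0.9784 m
ΔV = Sy × A × Δh = 0.13 × 2.5 × 10^7 m² × 0.9784 m = 3.18 × 10^6 m³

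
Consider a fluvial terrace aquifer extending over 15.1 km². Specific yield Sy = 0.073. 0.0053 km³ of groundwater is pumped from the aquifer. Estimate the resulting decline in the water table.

Δh ≈ 4.81 m

A = 15.1 km² = 1.51 × 10^7 m²
ΔV = 0.0053 km³ = 5.3 × 10^6 m³
Δh = ΔV / (Sy × A) = 5.3 × 10^6 m³ / (0.073 × 1.51 × 10^7 m²) = 4.808 m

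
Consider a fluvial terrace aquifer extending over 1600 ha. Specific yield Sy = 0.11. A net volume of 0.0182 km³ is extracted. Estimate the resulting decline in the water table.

A = 1600 ha = 1.6 × 10^7 m²
ΔV = 0.0182 km³ = 1.82 × 10^7 m³
Δh = ΔV / (Sy × A) = 1.82 × 10^7 m³ / (0.11 × 1.6 × 10^7 m²) = 10.34 m

Δh ≈ 10.3 m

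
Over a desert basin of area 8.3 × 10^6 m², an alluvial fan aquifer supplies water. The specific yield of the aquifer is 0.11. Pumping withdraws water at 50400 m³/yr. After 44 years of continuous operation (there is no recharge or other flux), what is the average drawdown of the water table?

Q = 50400 m³/yr = 138.1 m³/d
t = 44 years = 16060 d
ΔV = Q × t = 138.1 m³/d × 16060 d = 2.218 × 10^6 m³
Δh = ΔV / (Sy × A) = 2.218 × 10^6 / (0.11 × 8.3 × 10^6) = 2.429 m

Δh ≈ 2.43 m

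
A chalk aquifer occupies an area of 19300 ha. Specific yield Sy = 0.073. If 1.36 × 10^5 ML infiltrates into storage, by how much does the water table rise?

A = 19300 ha = 1.93 × 10^8 m²
ΔV = 1.36 × 10^5 ML = 1.36 × 10^8 m³
Δh = ΔV / (Sy × A) = 1.36 × 10^8 m³ / (0.073 × 1.93 × 10^8 m²) = 9.653 m

Δh ≈ 9.65 m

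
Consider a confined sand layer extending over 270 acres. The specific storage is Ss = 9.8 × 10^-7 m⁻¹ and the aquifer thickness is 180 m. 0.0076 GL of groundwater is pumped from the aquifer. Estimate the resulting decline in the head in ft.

S = Ss × b = 9.8 × 10^-7 m⁻¹ × 180 m = 1.764 × 10^-4
A = 270 acres = 1.093 × 10^6 m²
ΔV = 0.0076 GL = 7600 m³
Δh = ΔV / (S × A) = 7600 m³ / (1.764 × 10^-4 × 1.093 × 10^6 m²) = 39.43 m
Δh = 39.43 m = 129.4 ft

Δh ≈ 129 ft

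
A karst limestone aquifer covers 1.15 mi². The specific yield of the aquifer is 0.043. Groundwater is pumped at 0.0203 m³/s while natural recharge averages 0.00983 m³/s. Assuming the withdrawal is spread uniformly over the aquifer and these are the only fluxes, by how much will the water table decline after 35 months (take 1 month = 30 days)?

Δh ≈ 7.42 m

A = 1.15 mi² = 2.978 × 10^6 m²
Net abstraction = 0.0203 − 0.00983 = 0.01047 m³/s
Q_net = 0.01047 m³/s = 904.6 m³/d
t = 35 months = 1050 d
ΔV = Q × t = 904.6 m³/d × 1050 d = 9.498 × 10^5 m³
Δh = ΔV / (Sy × A) = 9.498 × 10^5 / (0.043 × 2.978 × 10^6) = 7.416 m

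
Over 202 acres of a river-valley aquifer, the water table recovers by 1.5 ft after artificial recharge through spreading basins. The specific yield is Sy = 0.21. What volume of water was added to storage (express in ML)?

A = 202 acres = 8.175 × 10^5 m²
Δh = 1.5 ft = 0.4572 m
ΔV = Sy × A × Δh = 0.21 × 8.175 × 10^5 m² × 0.4572 m = 78490 m³
ΔV = 78490 m³ = 78.49 ML

ΔV ≈ 78.5 ML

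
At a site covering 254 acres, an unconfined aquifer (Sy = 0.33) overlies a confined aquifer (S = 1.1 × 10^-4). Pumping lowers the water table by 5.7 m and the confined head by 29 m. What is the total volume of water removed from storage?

A = 254 acres = 1.028 × 10^6 m²
Unconfined: ΔV_u = Sy × A × Δh_u = 0.33 × 1.028 × 10^6 × 5.7 = 1.933 × 10^6 m³
Confined: ΔV_c = S × A × Δh_c = 1.1 × 10^-4 × 1.028 × 10^6 × 29 = 3279 m³
Total ΔV = 1.933 × 10^6 + 3279 = 1.937 × 10^6 m³

ΔV ≈ 1.94 × 10^6 m³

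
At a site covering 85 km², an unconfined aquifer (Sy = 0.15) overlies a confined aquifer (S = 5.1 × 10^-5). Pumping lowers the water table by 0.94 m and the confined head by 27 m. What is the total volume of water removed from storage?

ΔV ≈ 1.21 × 10^7 m³

A = 85 km² = 8.5 × 10^7 m²
Unconfined: ΔV_u = Sy × A × Δh_u = 0.15 × 8.5 × 10^7 × 0.94 = 1.198 × 10^7 m³
Confined: ΔV_c = S × A × Δh_c = 5.1 × 10^-5 × 8.5 × 10^7 × 27 = 1.17 × 10^5 m³
Total ΔV = 1.198 × 10^7 + 1.17 × 10^5 = 1.21 × 10^7 m³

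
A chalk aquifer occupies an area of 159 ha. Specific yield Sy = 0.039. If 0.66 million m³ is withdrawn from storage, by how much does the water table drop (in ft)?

Δh ≈ 34.9 ft

A = 159 ha = 1.59 × 10^6 m²
ΔV = 0.66 million m³ = 6.6 × 10^5 m³
Δh = ΔV / (Sy × A) = 6.6 × 10^5 m³ / (0.039 × 1.59 × 10^6 m²) = 10.64 m
Δh = 10.64 m = 34.92 ft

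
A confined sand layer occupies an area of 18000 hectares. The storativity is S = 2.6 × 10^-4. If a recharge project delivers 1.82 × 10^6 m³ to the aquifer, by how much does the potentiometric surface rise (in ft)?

A = 18000 hectares = 1.8 × 10^8 m²
Δh = ΔV / (S × A) = 1.82 × 10^6 m³ / (2.6 × 10^-4 × 1.8 × 10^8 m²) = 38.89 m
Δh = 38.89 m = 127.6 ft

Δh ≈ 128 ft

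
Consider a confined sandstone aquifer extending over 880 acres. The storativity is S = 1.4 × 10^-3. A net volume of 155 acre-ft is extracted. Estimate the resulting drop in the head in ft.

A = 880 acres = 3.561 × 10^6 m²
ΔV = 155 acre-ft = 1.912 × 10^5 m³
Δh = ΔV / (S × A) = 1.912 × 10^5 m³ / (0.0014 × 3.561 × 10^6 m²) = 38.35 m
Δh = 38.35 m = 125.8 ft

Δh ≈ 126 ft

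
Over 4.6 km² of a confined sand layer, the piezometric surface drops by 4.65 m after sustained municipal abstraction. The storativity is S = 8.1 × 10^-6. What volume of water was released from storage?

A = 4.6 km² = 4.6 × 10^6 m²
ΔV = S × A × Δh = 8.1 × 10^-6 × 4.6 × 10^6 m² × 4.65 m = 173.3 m³

ΔV ≈ 173 m³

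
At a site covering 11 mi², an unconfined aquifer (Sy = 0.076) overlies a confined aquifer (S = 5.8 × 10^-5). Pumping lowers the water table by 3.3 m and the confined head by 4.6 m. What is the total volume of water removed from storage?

A = 11 mi² = 2.849 × 10^7 m²
Unconfined: ΔV_u = Sy × A × Δh_u = 0.076 × 2.849 × 10^7 × 3.3 = 7.145 × 10^6 m³
Confined: ΔV_c = S × A × Δh_c = 5.8 × 10^-5 × 2.849 × 10^7 × 4.6 = 7601 m³
Total ΔV = 7.145 × 10^6 + 7601 = 7.153 × 10^6 m³

ΔV ≈ 7.15 × 10^6 m³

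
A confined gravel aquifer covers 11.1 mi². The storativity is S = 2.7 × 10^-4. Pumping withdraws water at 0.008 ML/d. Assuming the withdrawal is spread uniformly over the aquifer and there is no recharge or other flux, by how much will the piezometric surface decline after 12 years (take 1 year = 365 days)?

A = 11.1 mi² = 2.875 × 10^7 m²
Q = 0.008 ML/d = 8 m³/d
t = 12 years = 4380 d
ΔV = Q × t = 8 m³/d × 4380 d = 35040 m³
Δh = ΔV / (S × A) = 35040 / (2.7 × 10^-4 × 2.875 × 10^7) = 4.514 m

Δh ≈ 4.51 m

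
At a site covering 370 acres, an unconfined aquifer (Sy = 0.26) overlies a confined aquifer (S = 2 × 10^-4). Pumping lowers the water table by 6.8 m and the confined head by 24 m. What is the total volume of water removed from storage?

A = 370 acres = 1.497 × 10^6 m²
Unconfined: ΔV_u = Sy × A × Δh_u = 0.26 × 1.497 × 10^6 × 6.8 = 2.647 × 10^6 m³
Confined: ΔV_c = S × A × Δh_c = 2 × 10^-4 × 1.497 × 10^6 × 24 = 7187 m³
Total ΔV = 2.647 × 10^6 + 7187 = 2.654 × 10^6 m³

ΔV ≈ 2.65 × 10^6 m³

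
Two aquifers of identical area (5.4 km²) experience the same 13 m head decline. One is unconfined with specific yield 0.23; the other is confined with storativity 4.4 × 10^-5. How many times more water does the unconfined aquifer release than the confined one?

A = 5.4 km² = 5.4 × 10^6 m²
Unconfined: ΔV_u = Sy × A × Δh = 0.23 × 5.4 × 10^6 × 13 = 1.615 × 10^7 m³
Confined: ΔV_c = S × A × Δh = 4.4 × 10^-5 × 5.4 × 10^6 × 13 = 3089 m³
Ratio = ΔV_u / ΔV_c = Sy / S = 0.23 / 4.4 × 10^-5 = 5227

ΔV_u / ΔV_c ≈ 5230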